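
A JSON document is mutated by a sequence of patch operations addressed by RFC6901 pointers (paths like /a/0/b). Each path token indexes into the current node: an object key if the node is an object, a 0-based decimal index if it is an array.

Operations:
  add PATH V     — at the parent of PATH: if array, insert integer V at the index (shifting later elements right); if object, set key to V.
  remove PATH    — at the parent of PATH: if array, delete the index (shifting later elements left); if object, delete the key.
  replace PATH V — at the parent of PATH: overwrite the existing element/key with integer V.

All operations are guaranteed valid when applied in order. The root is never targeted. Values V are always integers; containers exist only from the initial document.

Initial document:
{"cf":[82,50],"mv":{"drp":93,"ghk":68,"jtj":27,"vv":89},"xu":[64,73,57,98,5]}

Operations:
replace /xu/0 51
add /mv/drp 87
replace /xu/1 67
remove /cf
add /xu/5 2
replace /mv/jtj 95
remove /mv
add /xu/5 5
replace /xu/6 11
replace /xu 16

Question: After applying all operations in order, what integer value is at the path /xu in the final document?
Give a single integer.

After op 1 (replace /xu/0 51): {"cf":[82,50],"mv":{"drp":93,"ghk":68,"jtj":27,"vv":89},"xu":[51,73,57,98,5]}
After op 2 (add /mv/drp 87): {"cf":[82,50],"mv":{"drp":87,"ghk":68,"jtj":27,"vv":89},"xu":[51,73,57,98,5]}
After op 3 (replace /xu/1 67): {"cf":[82,50],"mv":{"drp":87,"ghk":68,"jtj":27,"vv":89},"xu":[51,67,57,98,5]}
After op 4 (remove /cf): {"mv":{"drp":87,"ghk":68,"jtj":27,"vv":89},"xu":[51,67,57,98,5]}
After op 5 (add /xu/5 2): {"mv":{"drp":87,"ghk":68,"jtj":27,"vv":89},"xu":[51,67,57,98,5,2]}
After op 6 (replace /mv/jtj 95): {"mv":{"drp":87,"ghk":68,"jtj":95,"vv":89},"xu":[51,67,57,98,5,2]}
After op 7 (remove /mv): {"xu":[51,67,57,98,5,2]}
After op 8 (add /xu/5 5): {"xu":[51,67,57,98,5,5,2]}
After op 9 (replace /xu/6 11): {"xu":[51,67,57,98,5,5,11]}
After op 10 (replace /xu 16): {"xu":16}
Value at /xu: 16

Answer: 16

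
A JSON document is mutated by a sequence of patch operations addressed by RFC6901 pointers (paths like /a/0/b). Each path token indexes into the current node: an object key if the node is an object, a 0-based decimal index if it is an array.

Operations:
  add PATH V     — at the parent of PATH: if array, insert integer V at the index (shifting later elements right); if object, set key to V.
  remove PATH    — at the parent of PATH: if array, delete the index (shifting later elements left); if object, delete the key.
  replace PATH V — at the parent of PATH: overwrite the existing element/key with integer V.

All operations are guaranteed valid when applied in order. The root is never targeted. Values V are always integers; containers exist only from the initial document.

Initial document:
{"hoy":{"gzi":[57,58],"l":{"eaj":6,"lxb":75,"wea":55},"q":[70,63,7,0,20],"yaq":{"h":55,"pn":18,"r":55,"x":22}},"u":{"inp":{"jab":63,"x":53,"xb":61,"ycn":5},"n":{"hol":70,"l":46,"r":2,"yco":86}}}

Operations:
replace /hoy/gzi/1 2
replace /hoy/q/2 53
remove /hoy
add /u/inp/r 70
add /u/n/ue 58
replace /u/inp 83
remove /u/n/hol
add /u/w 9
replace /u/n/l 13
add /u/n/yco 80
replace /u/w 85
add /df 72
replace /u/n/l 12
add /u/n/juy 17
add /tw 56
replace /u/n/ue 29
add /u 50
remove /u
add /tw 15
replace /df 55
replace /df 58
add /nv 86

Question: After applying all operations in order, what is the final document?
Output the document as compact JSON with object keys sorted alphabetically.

After op 1 (replace /hoy/gzi/1 2): {"hoy":{"gzi":[57,2],"l":{"eaj":6,"lxb":75,"wea":55},"q":[70,63,7,0,20],"yaq":{"h":55,"pn":18,"r":55,"x":22}},"u":{"inp":{"jab":63,"x":53,"xb":61,"ycn":5},"n":{"hol":70,"l":46,"r":2,"yco":86}}}
After op 2 (replace /hoy/q/2 53): {"hoy":{"gzi":[57,2],"l":{"eaj":6,"lxb":75,"wea":55},"q":[70,63,53,0,20],"yaq":{"h":55,"pn":18,"r":55,"x":22}},"u":{"inp":{"jab":63,"x":53,"xb":61,"ycn":5},"n":{"hol":70,"l":46,"r":2,"yco":86}}}
After op 3 (remove /hoy): {"u":{"inp":{"jab":63,"x":53,"xb":61,"ycn":5},"n":{"hol":70,"l":46,"r":2,"yco":86}}}
After op 4 (add /u/inp/r 70): {"u":{"inp":{"jab":63,"r":70,"x":53,"xb":61,"ycn":5},"n":{"hol":70,"l":46,"r":2,"yco":86}}}
After op 5 (add /u/n/ue 58): {"u":{"inp":{"jab":63,"r":70,"x":53,"xb":61,"ycn":5},"n":{"hol":70,"l":46,"r":2,"ue":58,"yco":86}}}
After op 6 (replace /u/inp 83): {"u":{"inp":83,"n":{"hol":70,"l":46,"r":2,"ue":58,"yco":86}}}
After op 7 (remove /u/n/hol): {"u":{"inp":83,"n":{"l":46,"r":2,"ue":58,"yco":86}}}
After op 8 (add /u/w 9): {"u":{"inp":83,"n":{"l":46,"r":2,"ue":58,"yco":86},"w":9}}
After op 9 (replace /u/n/l 13): {"u":{"inp":83,"n":{"l":13,"r":2,"ue":58,"yco":86},"w":9}}
After op 10 (add /u/n/yco 80): {"u":{"inp":83,"n":{"l":13,"r":2,"ue":58,"yco":80},"w":9}}
After op 11 (replace /u/w 85): {"u":{"inp":83,"n":{"l":13,"r":2,"ue":58,"yco":80},"w":85}}
After op 12 (add /df 72): {"df":72,"u":{"inp":83,"n":{"l":13,"r":2,"ue":58,"yco":80},"w":85}}
After op 13 (replace /u/n/l 12): {"df":72,"u":{"inp":83,"n":{"l":12,"r":2,"ue":58,"yco":80},"w":85}}
After op 14 (add /u/n/juy 17): {"df":72,"u":{"inp":83,"n":{"juy":17,"l":12,"r":2,"ue":58,"yco":80},"w":85}}
After op 15 (add /tw 56): {"df":72,"tw":56,"u":{"inp":83,"n":{"juy":17,"l":12,"r":2,"ue":58,"yco":80},"w":85}}
After op 16 (replace /u/n/ue 29): {"df":72,"tw":56,"u":{"inp":83,"n":{"juy":17,"l":12,"r":2,"ue":29,"yco":80},"w":85}}
After op 17 (add /u 50): {"df":72,"tw":56,"u":50}
After op 18 (remove /u): {"df":72,"tw":56}
After op 19 (add /tw 15): {"df":72,"tw":15}
After op 20 (replace /df 55): {"df":55,"tw":15}
After op 21 (replace /df 58): {"df":58,"tw":15}
After op 22 (add /nv 86): {"df":58,"nv":86,"tw":15}

Answer: {"df":58,"nv":86,"tw":15}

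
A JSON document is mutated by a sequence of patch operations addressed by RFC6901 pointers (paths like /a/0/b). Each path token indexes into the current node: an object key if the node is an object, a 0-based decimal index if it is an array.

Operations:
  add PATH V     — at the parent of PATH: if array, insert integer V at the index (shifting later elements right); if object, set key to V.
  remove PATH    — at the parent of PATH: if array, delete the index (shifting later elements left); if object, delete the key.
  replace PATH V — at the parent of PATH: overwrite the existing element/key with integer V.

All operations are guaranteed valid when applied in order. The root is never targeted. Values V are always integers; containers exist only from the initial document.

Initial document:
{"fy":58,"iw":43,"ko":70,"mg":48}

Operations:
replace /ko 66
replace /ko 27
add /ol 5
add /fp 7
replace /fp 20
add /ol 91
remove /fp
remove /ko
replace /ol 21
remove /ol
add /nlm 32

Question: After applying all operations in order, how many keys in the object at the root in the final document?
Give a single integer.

After op 1 (replace /ko 66): {"fy":58,"iw":43,"ko":66,"mg":48}
After op 2 (replace /ko 27): {"fy":58,"iw":43,"ko":27,"mg":48}
After op 3 (add /ol 5): {"fy":58,"iw":43,"ko":27,"mg":48,"ol":5}
After op 4 (add /fp 7): {"fp":7,"fy":58,"iw":43,"ko":27,"mg":48,"ol":5}
After op 5 (replace /fp 20): {"fp":20,"fy":58,"iw":43,"ko":27,"mg":48,"ol":5}
After op 6 (add /ol 91): {"fp":20,"fy":58,"iw":43,"ko":27,"mg":48,"ol":91}
After op 7 (remove /fp): {"fy":58,"iw":43,"ko":27,"mg":48,"ol":91}
After op 8 (remove /ko): {"fy":58,"iw":43,"mg":48,"ol":91}
After op 9 (replace /ol 21): {"fy":58,"iw":43,"mg":48,"ol":21}
After op 10 (remove /ol): {"fy":58,"iw":43,"mg":48}
After op 11 (add /nlm 32): {"fy":58,"iw":43,"mg":48,"nlm":32}
Size at the root: 4

Answer: 4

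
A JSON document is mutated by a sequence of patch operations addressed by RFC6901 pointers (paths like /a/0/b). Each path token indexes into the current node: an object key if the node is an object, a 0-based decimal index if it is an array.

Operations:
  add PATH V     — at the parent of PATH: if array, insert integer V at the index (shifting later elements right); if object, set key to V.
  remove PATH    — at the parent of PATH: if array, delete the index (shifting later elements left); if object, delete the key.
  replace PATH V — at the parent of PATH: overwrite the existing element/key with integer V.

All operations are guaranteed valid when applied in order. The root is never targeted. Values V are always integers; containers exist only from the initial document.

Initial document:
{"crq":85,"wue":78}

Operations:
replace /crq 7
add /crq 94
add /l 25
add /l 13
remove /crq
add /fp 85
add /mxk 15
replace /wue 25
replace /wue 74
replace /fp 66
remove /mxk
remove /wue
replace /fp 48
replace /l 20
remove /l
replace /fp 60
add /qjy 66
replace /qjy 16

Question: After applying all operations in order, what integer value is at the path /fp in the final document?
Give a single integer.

After op 1 (replace /crq 7): {"crq":7,"wue":78}
After op 2 (add /crq 94): {"crq":94,"wue":78}
After op 3 (add /l 25): {"crq":94,"l":25,"wue":78}
After op 4 (add /l 13): {"crq":94,"l":13,"wue":78}
After op 5 (remove /crq): {"l":13,"wue":78}
After op 6 (add /fp 85): {"fp":85,"l":13,"wue":78}
After op 7 (add /mxk 15): {"fp":85,"l":13,"mxk":15,"wue":78}
After op 8 (replace /wue 25): {"fp":85,"l":13,"mxk":15,"wue":25}
After op 9 (replace /wue 74): {"fp":85,"l":13,"mxk":15,"wue":74}
After op 10 (replace /fp 66): {"fp":66,"l":13,"mxk":15,"wue":74}
After op 11 (remove /mxk): {"fp":66,"l":13,"wue":74}
After op 12 (remove /wue): {"fp":66,"l":13}
After op 13 (replace /fp 48): {"fp":48,"l":13}
After op 14 (replace /l 20): {"fp":48,"l":20}
After op 15 (remove /l): {"fp":48}
After op 16 (replace /fp 60): {"fp":60}
After op 17 (add /qjy 66): {"fp":60,"qjy":66}
After op 18 (replace /qjy 16): {"fp":60,"qjy":16}
Value at /fp: 60

Answer: 60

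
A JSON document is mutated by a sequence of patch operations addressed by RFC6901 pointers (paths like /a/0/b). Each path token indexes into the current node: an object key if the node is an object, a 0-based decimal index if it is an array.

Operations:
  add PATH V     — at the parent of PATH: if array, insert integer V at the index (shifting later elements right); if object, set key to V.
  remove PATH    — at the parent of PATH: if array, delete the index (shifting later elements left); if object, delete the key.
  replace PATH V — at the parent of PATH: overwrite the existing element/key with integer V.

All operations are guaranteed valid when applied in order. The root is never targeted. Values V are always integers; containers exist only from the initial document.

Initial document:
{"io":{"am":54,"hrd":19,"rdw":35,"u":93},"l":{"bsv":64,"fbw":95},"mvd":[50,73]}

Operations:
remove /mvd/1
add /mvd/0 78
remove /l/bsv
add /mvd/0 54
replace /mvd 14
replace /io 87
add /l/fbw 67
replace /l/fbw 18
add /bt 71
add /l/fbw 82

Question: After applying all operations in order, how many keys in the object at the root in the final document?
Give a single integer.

Answer: 4

Derivation:
After op 1 (remove /mvd/1): {"io":{"am":54,"hrd":19,"rdw":35,"u":93},"l":{"bsv":64,"fbw":95},"mvd":[50]}
After op 2 (add /mvd/0 78): {"io":{"am":54,"hrd":19,"rdw":35,"u":93},"l":{"bsv":64,"fbw":95},"mvd":[78,50]}
After op 3 (remove /l/bsv): {"io":{"am":54,"hrd":19,"rdw":35,"u":93},"l":{"fbw":95},"mvd":[78,50]}
After op 4 (add /mvd/0 54): {"io":{"am":54,"hrd":19,"rdw":35,"u":93},"l":{"fbw":95},"mvd":[54,78,50]}
After op 5 (replace /mvd 14): {"io":{"am":54,"hrd":19,"rdw":35,"u":93},"l":{"fbw":95},"mvd":14}
After op 6 (replace /io 87): {"io":87,"l":{"fbw":95},"mvd":14}
After op 7 (add /l/fbw 67): {"io":87,"l":{"fbw":67},"mvd":14}
After op 8 (replace /l/fbw 18): {"io":87,"l":{"fbw":18},"mvd":14}
After op 9 (add /bt 71): {"bt":71,"io":87,"l":{"fbw":18},"mvd":14}
After op 10 (add /l/fbw 82): {"bt":71,"io":87,"l":{"fbw":82},"mvd":14}
Size at the root: 4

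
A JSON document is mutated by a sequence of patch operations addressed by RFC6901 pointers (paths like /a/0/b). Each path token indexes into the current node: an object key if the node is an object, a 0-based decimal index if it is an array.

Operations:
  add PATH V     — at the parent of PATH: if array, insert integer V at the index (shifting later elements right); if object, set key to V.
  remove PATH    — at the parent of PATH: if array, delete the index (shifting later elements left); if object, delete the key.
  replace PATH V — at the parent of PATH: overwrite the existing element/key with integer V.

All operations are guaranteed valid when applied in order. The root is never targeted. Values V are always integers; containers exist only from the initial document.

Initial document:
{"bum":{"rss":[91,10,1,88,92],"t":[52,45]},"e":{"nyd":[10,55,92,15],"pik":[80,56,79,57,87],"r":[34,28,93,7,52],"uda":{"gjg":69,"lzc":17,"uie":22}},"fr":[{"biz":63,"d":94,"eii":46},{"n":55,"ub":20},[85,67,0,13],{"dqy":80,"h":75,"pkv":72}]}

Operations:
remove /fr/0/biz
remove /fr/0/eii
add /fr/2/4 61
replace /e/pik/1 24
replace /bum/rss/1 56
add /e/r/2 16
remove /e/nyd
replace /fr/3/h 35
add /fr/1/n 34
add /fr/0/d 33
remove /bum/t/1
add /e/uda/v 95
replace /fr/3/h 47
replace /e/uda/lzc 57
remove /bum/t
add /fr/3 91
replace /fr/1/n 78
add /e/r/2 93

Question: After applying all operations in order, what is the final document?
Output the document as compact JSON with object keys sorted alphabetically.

After op 1 (remove /fr/0/biz): {"bum":{"rss":[91,10,1,88,92],"t":[52,45]},"e":{"nyd":[10,55,92,15],"pik":[80,56,79,57,87],"r":[34,28,93,7,52],"uda":{"gjg":69,"lzc":17,"uie":22}},"fr":[{"d":94,"eii":46},{"n":55,"ub":20},[85,67,0,13],{"dqy":80,"h":75,"pkv":72}]}
After op 2 (remove /fr/0/eii): {"bum":{"rss":[91,10,1,88,92],"t":[52,45]},"e":{"nyd":[10,55,92,15],"pik":[80,56,79,57,87],"r":[34,28,93,7,52],"uda":{"gjg":69,"lzc":17,"uie":22}},"fr":[{"d":94},{"n":55,"ub":20},[85,67,0,13],{"dqy":80,"h":75,"pkv":72}]}
After op 3 (add /fr/2/4 61): {"bum":{"rss":[91,10,1,88,92],"t":[52,45]},"e":{"nyd":[10,55,92,15],"pik":[80,56,79,57,87],"r":[34,28,93,7,52],"uda":{"gjg":69,"lzc":17,"uie":22}},"fr":[{"d":94},{"n":55,"ub":20},[85,67,0,13,61],{"dqy":80,"h":75,"pkv":72}]}
After op 4 (replace /e/pik/1 24): {"bum":{"rss":[91,10,1,88,92],"t":[52,45]},"e":{"nyd":[10,55,92,15],"pik":[80,24,79,57,87],"r":[34,28,93,7,52],"uda":{"gjg":69,"lzc":17,"uie":22}},"fr":[{"d":94},{"n":55,"ub":20},[85,67,0,13,61],{"dqy":80,"h":75,"pkv":72}]}
After op 5 (replace /bum/rss/1 56): {"bum":{"rss":[91,56,1,88,92],"t":[52,45]},"e":{"nyd":[10,55,92,15],"pik":[80,24,79,57,87],"r":[34,28,93,7,52],"uda":{"gjg":69,"lzc":17,"uie":22}},"fr":[{"d":94},{"n":55,"ub":20},[85,67,0,13,61],{"dqy":80,"h":75,"pkv":72}]}
After op 6 (add /e/r/2 16): {"bum":{"rss":[91,56,1,88,92],"t":[52,45]},"e":{"nyd":[10,55,92,15],"pik":[80,24,79,57,87],"r":[34,28,16,93,7,52],"uda":{"gjg":69,"lzc":17,"uie":22}},"fr":[{"d":94},{"n":55,"ub":20},[85,67,0,13,61],{"dqy":80,"h":75,"pkv":72}]}
After op 7 (remove /e/nyd): {"bum":{"rss":[91,56,1,88,92],"t":[52,45]},"e":{"pik":[80,24,79,57,87],"r":[34,28,16,93,7,52],"uda":{"gjg":69,"lzc":17,"uie":22}},"fr":[{"d":94},{"n":55,"ub":20},[85,67,0,13,61],{"dqy":80,"h":75,"pkv":72}]}
After op 8 (replace /fr/3/h 35): {"bum":{"rss":[91,56,1,88,92],"t":[52,45]},"e":{"pik":[80,24,79,57,87],"r":[34,28,16,93,7,52],"uda":{"gjg":69,"lzc":17,"uie":22}},"fr":[{"d":94},{"n":55,"ub":20},[85,67,0,13,61],{"dqy":80,"h":35,"pkv":72}]}
After op 9 (add /fr/1/n 34): {"bum":{"rss":[91,56,1,88,92],"t":[52,45]},"e":{"pik":[80,24,79,57,87],"r":[34,28,16,93,7,52],"uda":{"gjg":69,"lzc":17,"uie":22}},"fr":[{"d":94},{"n":34,"ub":20},[85,67,0,13,61],{"dqy":80,"h":35,"pkv":72}]}
After op 10 (add /fr/0/d 33): {"bum":{"rss":[91,56,1,88,92],"t":[52,45]},"e":{"pik":[80,24,79,57,87],"r":[34,28,16,93,7,52],"uda":{"gjg":69,"lzc":17,"uie":22}},"fr":[{"d":33},{"n":34,"ub":20},[85,67,0,13,61],{"dqy":80,"h":35,"pkv":72}]}
After op 11 (remove /bum/t/1): {"bum":{"rss":[91,56,1,88,92],"t":[52]},"e":{"pik":[80,24,79,57,87],"r":[34,28,16,93,7,52],"uda":{"gjg":69,"lzc":17,"uie":22}},"fr":[{"d":33},{"n":34,"ub":20},[85,67,0,13,61],{"dqy":80,"h":35,"pkv":72}]}
After op 12 (add /e/uda/v 95): {"bum":{"rss":[91,56,1,88,92],"t":[52]},"e":{"pik":[80,24,79,57,87],"r":[34,28,16,93,7,52],"uda":{"gjg":69,"lzc":17,"uie":22,"v":95}},"fr":[{"d":33},{"n":34,"ub":20},[85,67,0,13,61],{"dqy":80,"h":35,"pkv":72}]}
After op 13 (replace /fr/3/h 47): {"bum":{"rss":[91,56,1,88,92],"t":[52]},"e":{"pik":[80,24,79,57,87],"r":[34,28,16,93,7,52],"uda":{"gjg":69,"lzc":17,"uie":22,"v":95}},"fr":[{"d":33},{"n":34,"ub":20},[85,67,0,13,61],{"dqy":80,"h":47,"pkv":72}]}
After op 14 (replace /e/uda/lzc 57): {"bum":{"rss":[91,56,1,88,92],"t":[52]},"e":{"pik":[80,24,79,57,87],"r":[34,28,16,93,7,52],"uda":{"gjg":69,"lzc":57,"uie":22,"v":95}},"fr":[{"d":33},{"n":34,"ub":20},[85,67,0,13,61],{"dqy":80,"h":47,"pkv":72}]}
After op 15 (remove /bum/t): {"bum":{"rss":[91,56,1,88,92]},"e":{"pik":[80,24,79,57,87],"r":[34,28,16,93,7,52],"uda":{"gjg":69,"lzc":57,"uie":22,"v":95}},"fr":[{"d":33},{"n":34,"ub":20},[85,67,0,13,61],{"dqy":80,"h":47,"pkv":72}]}
After op 16 (add /fr/3 91): {"bum":{"rss":[91,56,1,88,92]},"e":{"pik":[80,24,79,57,87],"r":[34,28,16,93,7,52],"uda":{"gjg":69,"lzc":57,"uie":22,"v":95}},"fr":[{"d":33},{"n":34,"ub":20},[85,67,0,13,61],91,{"dqy":80,"h":47,"pkv":72}]}
After op 17 (replace /fr/1/n 78): {"bum":{"rss":[91,56,1,88,92]},"e":{"pik":[80,24,79,57,87],"r":[34,28,16,93,7,52],"uda":{"gjg":69,"lzc":57,"uie":22,"v":95}},"fr":[{"d":33},{"n":78,"ub":20},[85,67,0,13,61],91,{"dqy":80,"h":47,"pkv":72}]}
After op 18 (add /e/r/2 93): {"bum":{"rss":[91,56,1,88,92]},"e":{"pik":[80,24,79,57,87],"r":[34,28,93,16,93,7,52],"uda":{"gjg":69,"lzc":57,"uie":22,"v":95}},"fr":[{"d":33},{"n":78,"ub":20},[85,67,0,13,61],91,{"dqy":80,"h":47,"pkv":72}]}

Answer: {"bum":{"rss":[91,56,1,88,92]},"e":{"pik":[80,24,79,57,87],"r":[34,28,93,16,93,7,52],"uda":{"gjg":69,"lzc":57,"uie":22,"v":95}},"fr":[{"d":33},{"n":78,"ub":20},[85,67,0,13,61],91,{"dqy":80,"h":47,"pkv":72}]}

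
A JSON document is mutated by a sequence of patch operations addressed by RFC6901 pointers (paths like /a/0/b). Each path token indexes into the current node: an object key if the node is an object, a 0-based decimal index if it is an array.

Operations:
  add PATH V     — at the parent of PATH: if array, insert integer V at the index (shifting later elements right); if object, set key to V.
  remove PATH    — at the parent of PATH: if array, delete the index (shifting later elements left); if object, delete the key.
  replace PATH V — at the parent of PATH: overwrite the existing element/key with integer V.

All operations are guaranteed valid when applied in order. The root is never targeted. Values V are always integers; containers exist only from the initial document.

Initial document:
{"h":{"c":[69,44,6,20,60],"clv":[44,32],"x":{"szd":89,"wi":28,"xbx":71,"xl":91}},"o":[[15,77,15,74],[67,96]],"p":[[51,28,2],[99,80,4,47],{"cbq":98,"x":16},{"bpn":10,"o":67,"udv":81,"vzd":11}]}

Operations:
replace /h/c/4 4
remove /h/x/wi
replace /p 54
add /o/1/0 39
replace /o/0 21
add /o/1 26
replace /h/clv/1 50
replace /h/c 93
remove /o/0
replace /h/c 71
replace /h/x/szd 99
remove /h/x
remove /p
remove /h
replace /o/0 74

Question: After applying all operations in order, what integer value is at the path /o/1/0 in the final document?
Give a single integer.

Answer: 39

Derivation:
After op 1 (replace /h/c/4 4): {"h":{"c":[69,44,6,20,4],"clv":[44,32],"x":{"szd":89,"wi":28,"xbx":71,"xl":91}},"o":[[15,77,15,74],[67,96]],"p":[[51,28,2],[99,80,4,47],{"cbq":98,"x":16},{"bpn":10,"o":67,"udv":81,"vzd":11}]}
After op 2 (remove /h/x/wi): {"h":{"c":[69,44,6,20,4],"clv":[44,32],"x":{"szd":89,"xbx":71,"xl":91}},"o":[[15,77,15,74],[67,96]],"p":[[51,28,2],[99,80,4,47],{"cbq":98,"x":16},{"bpn":10,"o":67,"udv":81,"vzd":11}]}
After op 3 (replace /p 54): {"h":{"c":[69,44,6,20,4],"clv":[44,32],"x":{"szd":89,"xbx":71,"xl":91}},"o":[[15,77,15,74],[67,96]],"p":54}
After op 4 (add /o/1/0 39): {"h":{"c":[69,44,6,20,4],"clv":[44,32],"x":{"szd":89,"xbx":71,"xl":91}},"o":[[15,77,15,74],[39,67,96]],"p":54}
After op 5 (replace /o/0 21): {"h":{"c":[69,44,6,20,4],"clv":[44,32],"x":{"szd":89,"xbx":71,"xl":91}},"o":[21,[39,67,96]],"p":54}
After op 6 (add /o/1 26): {"h":{"c":[69,44,6,20,4],"clv":[44,32],"x":{"szd":89,"xbx":71,"xl":91}},"o":[21,26,[39,67,96]],"p":54}
After op 7 (replace /h/clv/1 50): {"h":{"c":[69,44,6,20,4],"clv":[44,50],"x":{"szd":89,"xbx":71,"xl":91}},"o":[21,26,[39,67,96]],"p":54}
After op 8 (replace /h/c 93): {"h":{"c":93,"clv":[44,50],"x":{"szd":89,"xbx":71,"xl":91}},"o":[21,26,[39,67,96]],"p":54}
After op 9 (remove /o/0): {"h":{"c":93,"clv":[44,50],"x":{"szd":89,"xbx":71,"xl":91}},"o":[26,[39,67,96]],"p":54}
After op 10 (replace /h/c 71): {"h":{"c":71,"clv":[44,50],"x":{"szd":89,"xbx":71,"xl":91}},"o":[26,[39,67,96]],"p":54}
After op 11 (replace /h/x/szd 99): {"h":{"c":71,"clv":[44,50],"x":{"szd":99,"xbx":71,"xl":91}},"o":[26,[39,67,96]],"p":54}
After op 12 (remove /h/x): {"h":{"c":71,"clv":[44,50]},"o":[26,[39,67,96]],"p":54}
After op 13 (remove /p): {"h":{"c":71,"clv":[44,50]},"o":[26,[39,67,96]]}
After op 14 (remove /h): {"o":[26,[39,67,96]]}
After op 15 (replace /o/0 74): {"o":[74,[39,67,96]]}
Value at /o/1/0: 39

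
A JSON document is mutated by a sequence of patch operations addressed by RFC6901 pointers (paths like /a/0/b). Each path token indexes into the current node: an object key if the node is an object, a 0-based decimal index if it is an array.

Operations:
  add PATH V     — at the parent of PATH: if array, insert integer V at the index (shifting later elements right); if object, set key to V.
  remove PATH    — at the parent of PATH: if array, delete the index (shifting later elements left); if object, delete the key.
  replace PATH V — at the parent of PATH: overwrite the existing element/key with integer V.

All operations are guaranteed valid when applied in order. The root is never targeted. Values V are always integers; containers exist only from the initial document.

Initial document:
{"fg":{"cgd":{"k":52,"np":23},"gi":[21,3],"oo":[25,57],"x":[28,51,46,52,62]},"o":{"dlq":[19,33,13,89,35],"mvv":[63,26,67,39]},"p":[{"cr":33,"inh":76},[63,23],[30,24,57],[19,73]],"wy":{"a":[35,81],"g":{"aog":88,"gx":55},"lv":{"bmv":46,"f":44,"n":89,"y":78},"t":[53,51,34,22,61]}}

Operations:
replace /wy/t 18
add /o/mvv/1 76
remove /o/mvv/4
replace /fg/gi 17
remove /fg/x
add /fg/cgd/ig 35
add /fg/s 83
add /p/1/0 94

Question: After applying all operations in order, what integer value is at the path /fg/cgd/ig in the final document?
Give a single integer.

Answer: 35

Derivation:
After op 1 (replace /wy/t 18): {"fg":{"cgd":{"k":52,"np":23},"gi":[21,3],"oo":[25,57],"x":[28,51,46,52,62]},"o":{"dlq":[19,33,13,89,35],"mvv":[63,26,67,39]},"p":[{"cr":33,"inh":76},[63,23],[30,24,57],[19,73]],"wy":{"a":[35,81],"g":{"aog":88,"gx":55},"lv":{"bmv":46,"f":44,"n":89,"y":78},"t":18}}
After op 2 (add /o/mvv/1 76): {"fg":{"cgd":{"k":52,"np":23},"gi":[21,3],"oo":[25,57],"x":[28,51,46,52,62]},"o":{"dlq":[19,33,13,89,35],"mvv":[63,76,26,67,39]},"p":[{"cr":33,"inh":76},[63,23],[30,24,57],[19,73]],"wy":{"a":[35,81],"g":{"aog":88,"gx":55},"lv":{"bmv":46,"f":44,"n":89,"y":78},"t":18}}
After op 3 (remove /o/mvv/4): {"fg":{"cgd":{"k":52,"np":23},"gi":[21,3],"oo":[25,57],"x":[28,51,46,52,62]},"o":{"dlq":[19,33,13,89,35],"mvv":[63,76,26,67]},"p":[{"cr":33,"inh":76},[63,23],[30,24,57],[19,73]],"wy":{"a":[35,81],"g":{"aog":88,"gx":55},"lv":{"bmv":46,"f":44,"n":89,"y":78},"t":18}}
After op 4 (replace /fg/gi 17): {"fg":{"cgd":{"k":52,"np":23},"gi":17,"oo":[25,57],"x":[28,51,46,52,62]},"o":{"dlq":[19,33,13,89,35],"mvv":[63,76,26,67]},"p":[{"cr":33,"inh":76},[63,23],[30,24,57],[19,73]],"wy":{"a":[35,81],"g":{"aog":88,"gx":55},"lv":{"bmv":46,"f":44,"n":89,"y":78},"t":18}}
After op 5 (remove /fg/x): {"fg":{"cgd":{"k":52,"np":23},"gi":17,"oo":[25,57]},"o":{"dlq":[19,33,13,89,35],"mvv":[63,76,26,67]},"p":[{"cr":33,"inh":76},[63,23],[30,24,57],[19,73]],"wy":{"a":[35,81],"g":{"aog":88,"gx":55},"lv":{"bmv":46,"f":44,"n":89,"y":78},"t":18}}
After op 6 (add /fg/cgd/ig 35): {"fg":{"cgd":{"ig":35,"k":52,"np":23},"gi":17,"oo":[25,57]},"o":{"dlq":[19,33,13,89,35],"mvv":[63,76,26,67]},"p":[{"cr":33,"inh":76},[63,23],[30,24,57],[19,73]],"wy":{"a":[35,81],"g":{"aog":88,"gx":55},"lv":{"bmv":46,"f":44,"n":89,"y":78},"t":18}}
After op 7 (add /fg/s 83): {"fg":{"cgd":{"ig":35,"k":52,"np":23},"gi":17,"oo":[25,57],"s":83},"o":{"dlq":[19,33,13,89,35],"mvv":[63,76,26,67]},"p":[{"cr":33,"inh":76},[63,23],[30,24,57],[19,73]],"wy":{"a":[35,81],"g":{"aog":88,"gx":55},"lv":{"bmv":46,"f":44,"n":89,"y":78},"t":18}}
After op 8 (add /p/1/0 94): {"fg":{"cgd":{"ig":35,"k":52,"np":23},"gi":17,"oo":[25,57],"s":83},"o":{"dlq":[19,33,13,89,35],"mvv":[63,76,26,67]},"p":[{"cr":33,"inh":76},[94,63,23],[30,24,57],[19,73]],"wy":{"a":[35,81],"g":{"aog":88,"gx":55},"lv":{"bmv":46,"f":44,"n":89,"y":78},"t":18}}
Value at /fg/cgd/ig: 35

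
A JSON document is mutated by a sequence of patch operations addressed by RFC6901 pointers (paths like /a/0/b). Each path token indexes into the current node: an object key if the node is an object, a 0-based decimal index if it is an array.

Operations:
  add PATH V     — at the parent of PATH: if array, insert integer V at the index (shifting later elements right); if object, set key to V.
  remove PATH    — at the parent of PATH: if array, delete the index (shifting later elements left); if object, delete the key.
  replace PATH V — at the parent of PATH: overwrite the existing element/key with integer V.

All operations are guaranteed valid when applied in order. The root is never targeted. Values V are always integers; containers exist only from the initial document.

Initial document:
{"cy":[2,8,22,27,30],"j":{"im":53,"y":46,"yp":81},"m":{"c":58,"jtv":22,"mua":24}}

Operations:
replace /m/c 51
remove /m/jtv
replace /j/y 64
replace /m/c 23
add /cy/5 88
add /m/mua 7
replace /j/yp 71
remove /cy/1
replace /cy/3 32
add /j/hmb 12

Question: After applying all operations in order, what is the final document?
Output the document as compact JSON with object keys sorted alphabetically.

After op 1 (replace /m/c 51): {"cy":[2,8,22,27,30],"j":{"im":53,"y":46,"yp":81},"m":{"c":51,"jtv":22,"mua":24}}
After op 2 (remove /m/jtv): {"cy":[2,8,22,27,30],"j":{"im":53,"y":46,"yp":81},"m":{"c":51,"mua":24}}
After op 3 (replace /j/y 64): {"cy":[2,8,22,27,30],"j":{"im":53,"y":64,"yp":81},"m":{"c":51,"mua":24}}
After op 4 (replace /m/c 23): {"cy":[2,8,22,27,30],"j":{"im":53,"y":64,"yp":81},"m":{"c":23,"mua":24}}
After op 5 (add /cy/5 88): {"cy":[2,8,22,27,30,88],"j":{"im":53,"y":64,"yp":81},"m":{"c":23,"mua":24}}
After op 6 (add /m/mua 7): {"cy":[2,8,22,27,30,88],"j":{"im":53,"y":64,"yp":81},"m":{"c":23,"mua":7}}
After op 7 (replace /j/yp 71): {"cy":[2,8,22,27,30,88],"j":{"im":53,"y":64,"yp":71},"m":{"c":23,"mua":7}}
After op 8 (remove /cy/1): {"cy":[2,22,27,30,88],"j":{"im":53,"y":64,"yp":71},"m":{"c":23,"mua":7}}
After op 9 (replace /cy/3 32): {"cy":[2,22,27,32,88],"j":{"im":53,"y":64,"yp":71},"m":{"c":23,"mua":7}}
After op 10 (add /j/hmb 12): {"cy":[2,22,27,32,88],"j":{"hmb":12,"im":53,"y":64,"yp":71},"m":{"c":23,"mua":7}}

Answer: {"cy":[2,22,27,32,88],"j":{"hmb":12,"im":53,"y":64,"yp":71},"m":{"c":23,"mua":7}}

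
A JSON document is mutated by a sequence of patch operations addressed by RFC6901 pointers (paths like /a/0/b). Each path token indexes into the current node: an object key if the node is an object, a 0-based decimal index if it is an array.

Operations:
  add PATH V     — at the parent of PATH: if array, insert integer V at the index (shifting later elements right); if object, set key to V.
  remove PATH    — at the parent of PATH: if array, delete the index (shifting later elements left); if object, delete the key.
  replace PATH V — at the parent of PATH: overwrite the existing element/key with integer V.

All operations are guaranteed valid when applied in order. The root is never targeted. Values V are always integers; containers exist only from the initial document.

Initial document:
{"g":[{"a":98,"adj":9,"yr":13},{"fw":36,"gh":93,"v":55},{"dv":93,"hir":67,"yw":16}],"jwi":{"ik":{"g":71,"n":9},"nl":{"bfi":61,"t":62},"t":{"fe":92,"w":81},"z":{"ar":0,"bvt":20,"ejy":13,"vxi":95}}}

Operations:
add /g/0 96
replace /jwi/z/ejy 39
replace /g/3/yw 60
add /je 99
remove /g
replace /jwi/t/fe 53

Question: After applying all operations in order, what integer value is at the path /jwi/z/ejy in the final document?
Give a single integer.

Answer: 39

Derivation:
After op 1 (add /g/0 96): {"g":[96,{"a":98,"adj":9,"yr":13},{"fw":36,"gh":93,"v":55},{"dv":93,"hir":67,"yw":16}],"jwi":{"ik":{"g":71,"n":9},"nl":{"bfi":61,"t":62},"t":{"fe":92,"w":81},"z":{"ar":0,"bvt":20,"ejy":13,"vxi":95}}}
After op 2 (replace /jwi/z/ejy 39): {"g":[96,{"a":98,"adj":9,"yr":13},{"fw":36,"gh":93,"v":55},{"dv":93,"hir":67,"yw":16}],"jwi":{"ik":{"g":71,"n":9},"nl":{"bfi":61,"t":62},"t":{"fe":92,"w":81},"z":{"ar":0,"bvt":20,"ejy":39,"vxi":95}}}
After op 3 (replace /g/3/yw 60): {"g":[96,{"a":98,"adj":9,"yr":13},{"fw":36,"gh":93,"v":55},{"dv":93,"hir":67,"yw":60}],"jwi":{"ik":{"g":71,"n":9},"nl":{"bfi":61,"t":62},"t":{"fe":92,"w":81},"z":{"ar":0,"bvt":20,"ejy":39,"vxi":95}}}
After op 4 (add /je 99): {"g":[96,{"a":98,"adj":9,"yr":13},{"fw":36,"gh":93,"v":55},{"dv":93,"hir":67,"yw":60}],"je":99,"jwi":{"ik":{"g":71,"n":9},"nl":{"bfi":61,"t":62},"t":{"fe":92,"w":81},"z":{"ar":0,"bvt":20,"ejy":39,"vxi":95}}}
After op 5 (remove /g): {"je":99,"jwi":{"ik":{"g":71,"n":9},"nl":{"bfi":61,"t":62},"t":{"fe":92,"w":81},"z":{"ar":0,"bvt":20,"ejy":39,"vxi":95}}}
After op 6 (replace /jwi/t/fe 53): {"je":99,"jwi":{"ik":{"g":71,"n":9},"nl":{"bfi":61,"t":62},"t":{"fe":53,"w":81},"z":{"ar":0,"bvt":20,"ejy":39,"vxi":95}}}
Value at /jwi/z/ejy: 39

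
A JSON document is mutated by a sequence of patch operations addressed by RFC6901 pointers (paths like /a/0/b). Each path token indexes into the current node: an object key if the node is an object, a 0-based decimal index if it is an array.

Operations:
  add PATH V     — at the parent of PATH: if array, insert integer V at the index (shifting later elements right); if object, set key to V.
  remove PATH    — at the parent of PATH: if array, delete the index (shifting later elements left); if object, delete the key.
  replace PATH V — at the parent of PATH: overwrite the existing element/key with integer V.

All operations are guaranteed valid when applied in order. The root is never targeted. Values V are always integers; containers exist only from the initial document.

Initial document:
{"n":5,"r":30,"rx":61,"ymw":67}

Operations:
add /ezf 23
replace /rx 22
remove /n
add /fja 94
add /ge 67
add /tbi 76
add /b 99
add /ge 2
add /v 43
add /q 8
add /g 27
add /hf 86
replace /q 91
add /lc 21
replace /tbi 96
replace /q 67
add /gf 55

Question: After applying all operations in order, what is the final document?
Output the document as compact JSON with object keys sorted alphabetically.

Answer: {"b":99,"ezf":23,"fja":94,"g":27,"ge":2,"gf":55,"hf":86,"lc":21,"q":67,"r":30,"rx":22,"tbi":96,"v":43,"ymw":67}

Derivation:
After op 1 (add /ezf 23): {"ezf":23,"n":5,"r":30,"rx":61,"ymw":67}
After op 2 (replace /rx 22): {"ezf":23,"n":5,"r":30,"rx":22,"ymw":67}
After op 3 (remove /n): {"ezf":23,"r":30,"rx":22,"ymw":67}
After op 4 (add /fja 94): {"ezf":23,"fja":94,"r":30,"rx":22,"ymw":67}
After op 5 (add /ge 67): {"ezf":23,"fja":94,"ge":67,"r":30,"rx":22,"ymw":67}
After op 6 (add /tbi 76): {"ezf":23,"fja":94,"ge":67,"r":30,"rx":22,"tbi":76,"ymw":67}
After op 7 (add /b 99): {"b":99,"ezf":23,"fja":94,"ge":67,"r":30,"rx":22,"tbi":76,"ymw":67}
After op 8 (add /ge 2): {"b":99,"ezf":23,"fja":94,"ge":2,"r":30,"rx":22,"tbi":76,"ymw":67}
After op 9 (add /v 43): {"b":99,"ezf":23,"fja":94,"ge":2,"r":30,"rx":22,"tbi":76,"v":43,"ymw":67}
After op 10 (add /q 8): {"b":99,"ezf":23,"fja":94,"ge":2,"q":8,"r":30,"rx":22,"tbi":76,"v":43,"ymw":67}
After op 11 (add /g 27): {"b":99,"ezf":23,"fja":94,"g":27,"ge":2,"q":8,"r":30,"rx":22,"tbi":76,"v":43,"ymw":67}
After op 12 (add /hf 86): {"b":99,"ezf":23,"fja":94,"g":27,"ge":2,"hf":86,"q":8,"r":30,"rx":22,"tbi":76,"v":43,"ymw":67}
After op 13 (replace /q 91): {"b":99,"ezf":23,"fja":94,"g":27,"ge":2,"hf":86,"q":91,"r":30,"rx":22,"tbi":76,"v":43,"ymw":67}
After op 14 (add /lc 21): {"b":99,"ezf":23,"fja":94,"g":27,"ge":2,"hf":86,"lc":21,"q":91,"r":30,"rx":22,"tbi":76,"v":43,"ymw":67}
After op 15 (replace /tbi 96): {"b":99,"ezf":23,"fja":94,"g":27,"ge":2,"hf":86,"lc":21,"q":91,"r":30,"rx":22,"tbi":96,"v":43,"ymw":67}
After op 16 (replace /q 67): {"b":99,"ezf":23,"fja":94,"g":27,"ge":2,"hf":86,"lc":21,"q":67,"r":30,"rx":22,"tbi":96,"v":43,"ymw":67}
After op 17 (add /gf 55): {"b":99,"ezf":23,"fja":94,"g":27,"ge":2,"gf":55,"hf":86,"lc":21,"q":67,"r":30,"rx":22,"tbi":96,"v":43,"ymw":67}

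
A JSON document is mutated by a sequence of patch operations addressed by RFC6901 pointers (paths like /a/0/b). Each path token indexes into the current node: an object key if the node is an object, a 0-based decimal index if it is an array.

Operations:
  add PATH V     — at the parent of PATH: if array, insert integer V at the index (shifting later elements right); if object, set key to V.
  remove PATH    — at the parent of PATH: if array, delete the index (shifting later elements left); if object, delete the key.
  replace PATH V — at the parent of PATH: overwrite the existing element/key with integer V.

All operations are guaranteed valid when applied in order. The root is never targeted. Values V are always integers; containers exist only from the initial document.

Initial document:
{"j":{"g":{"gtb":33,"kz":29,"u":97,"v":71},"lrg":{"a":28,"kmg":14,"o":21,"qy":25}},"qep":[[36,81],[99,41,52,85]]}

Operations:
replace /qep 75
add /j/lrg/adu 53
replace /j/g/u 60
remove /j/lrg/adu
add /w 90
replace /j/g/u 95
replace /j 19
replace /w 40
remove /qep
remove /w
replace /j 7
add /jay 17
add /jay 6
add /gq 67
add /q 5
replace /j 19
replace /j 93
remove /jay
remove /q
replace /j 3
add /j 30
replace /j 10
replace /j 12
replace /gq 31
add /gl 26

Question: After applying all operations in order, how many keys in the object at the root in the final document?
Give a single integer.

After op 1 (replace /qep 75): {"j":{"g":{"gtb":33,"kz":29,"u":97,"v":71},"lrg":{"a":28,"kmg":14,"o":21,"qy":25}},"qep":75}
After op 2 (add /j/lrg/adu 53): {"j":{"g":{"gtb":33,"kz":29,"u":97,"v":71},"lrg":{"a":28,"adu":53,"kmg":14,"o":21,"qy":25}},"qep":75}
After op 3 (replace /j/g/u 60): {"j":{"g":{"gtb":33,"kz":29,"u":60,"v":71},"lrg":{"a":28,"adu":53,"kmg":14,"o":21,"qy":25}},"qep":75}
After op 4 (remove /j/lrg/adu): {"j":{"g":{"gtb":33,"kz":29,"u":60,"v":71},"lrg":{"a":28,"kmg":14,"o":21,"qy":25}},"qep":75}
After op 5 (add /w 90): {"j":{"g":{"gtb":33,"kz":29,"u":60,"v":71},"lrg":{"a":28,"kmg":14,"o":21,"qy":25}},"qep":75,"w":90}
After op 6 (replace /j/g/u 95): {"j":{"g":{"gtb":33,"kz":29,"u":95,"v":71},"lrg":{"a":28,"kmg":14,"o":21,"qy":25}},"qep":75,"w":90}
After op 7 (replace /j 19): {"j":19,"qep":75,"w":90}
After op 8 (replace /w 40): {"j":19,"qep":75,"w":40}
After op 9 (remove /qep): {"j":19,"w":40}
After op 10 (remove /w): {"j":19}
After op 11 (replace /j 7): {"j":7}
After op 12 (add /jay 17): {"j":7,"jay":17}
After op 13 (add /jay 6): {"j":7,"jay":6}
After op 14 (add /gq 67): {"gq":67,"j":7,"jay":6}
After op 15 (add /q 5): {"gq":67,"j":7,"jay":6,"q":5}
After op 16 (replace /j 19): {"gq":67,"j":19,"jay":6,"q":5}
After op 17 (replace /j 93): {"gq":67,"j":93,"jay":6,"q":5}
After op 18 (remove /jay): {"gq":67,"j":93,"q":5}
After op 19 (remove /q): {"gq":67,"j":93}
After op 20 (replace /j 3): {"gq":67,"j":3}
After op 21 (add /j 30): {"gq":67,"j":30}
After op 22 (replace /j 10): {"gq":67,"j":10}
After op 23 (replace /j 12): {"gq":67,"j":12}
After op 24 (replace /gq 31): {"gq":31,"j":12}
After op 25 (add /gl 26): {"gl":26,"gq":31,"j":12}
Size at the root: 3

Answer: 3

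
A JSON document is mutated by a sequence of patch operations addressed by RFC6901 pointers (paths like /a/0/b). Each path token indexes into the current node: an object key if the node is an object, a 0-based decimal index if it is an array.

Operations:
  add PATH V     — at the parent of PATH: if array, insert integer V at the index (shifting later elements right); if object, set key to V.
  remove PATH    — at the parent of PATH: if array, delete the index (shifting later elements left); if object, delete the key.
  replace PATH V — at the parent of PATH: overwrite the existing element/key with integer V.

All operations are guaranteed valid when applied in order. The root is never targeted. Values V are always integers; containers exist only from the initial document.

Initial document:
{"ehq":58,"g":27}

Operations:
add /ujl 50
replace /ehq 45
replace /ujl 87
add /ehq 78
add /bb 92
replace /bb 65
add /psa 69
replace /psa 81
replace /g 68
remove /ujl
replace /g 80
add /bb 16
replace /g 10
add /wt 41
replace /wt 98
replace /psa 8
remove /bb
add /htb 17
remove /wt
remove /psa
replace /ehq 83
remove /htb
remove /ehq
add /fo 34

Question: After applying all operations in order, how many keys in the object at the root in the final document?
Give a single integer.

After op 1 (add /ujl 50): {"ehq":58,"g":27,"ujl":50}
After op 2 (replace /ehq 45): {"ehq":45,"g":27,"ujl":50}
After op 3 (replace /ujl 87): {"ehq":45,"g":27,"ujl":87}
After op 4 (add /ehq 78): {"ehq":78,"g":27,"ujl":87}
After op 5 (add /bb 92): {"bb":92,"ehq":78,"g":27,"ujl":87}
After op 6 (replace /bb 65): {"bb":65,"ehq":78,"g":27,"ujl":87}
After op 7 (add /psa 69): {"bb":65,"ehq":78,"g":27,"psa":69,"ujl":87}
After op 8 (replace /psa 81): {"bb":65,"ehq":78,"g":27,"psa":81,"ujl":87}
After op 9 (replace /g 68): {"bb":65,"ehq":78,"g":68,"psa":81,"ujl":87}
After op 10 (remove /ujl): {"bb":65,"ehq":78,"g":68,"psa":81}
After op 11 (replace /g 80): {"bb":65,"ehq":78,"g":80,"psa":81}
After op 12 (add /bb 16): {"bb":16,"ehq":78,"g":80,"psa":81}
After op 13 (replace /g 10): {"bb":16,"ehq":78,"g":10,"psa":81}
After op 14 (add /wt 41): {"bb":16,"ehq":78,"g":10,"psa":81,"wt":41}
After op 15 (replace /wt 98): {"bb":16,"ehq":78,"g":10,"psa":81,"wt":98}
After op 16 (replace /psa 8): {"bb":16,"ehq":78,"g":10,"psa":8,"wt":98}
After op 17 (remove /bb): {"ehq":78,"g":10,"psa":8,"wt":98}
After op 18 (add /htb 17): {"ehq":78,"g":10,"htb":17,"psa":8,"wt":98}
After op 19 (remove /wt): {"ehq":78,"g":10,"htb":17,"psa":8}
After op 20 (remove /psa): {"ehq":78,"g":10,"htb":17}
After op 21 (replace /ehq 83): {"ehq":83,"g":10,"htb":17}
After op 22 (remove /htb): {"ehq":83,"g":10}
After op 23 (remove /ehq): {"g":10}
After op 24 (add /fo 34): {"fo":34,"g":10}
Size at the root: 2

Answer: 2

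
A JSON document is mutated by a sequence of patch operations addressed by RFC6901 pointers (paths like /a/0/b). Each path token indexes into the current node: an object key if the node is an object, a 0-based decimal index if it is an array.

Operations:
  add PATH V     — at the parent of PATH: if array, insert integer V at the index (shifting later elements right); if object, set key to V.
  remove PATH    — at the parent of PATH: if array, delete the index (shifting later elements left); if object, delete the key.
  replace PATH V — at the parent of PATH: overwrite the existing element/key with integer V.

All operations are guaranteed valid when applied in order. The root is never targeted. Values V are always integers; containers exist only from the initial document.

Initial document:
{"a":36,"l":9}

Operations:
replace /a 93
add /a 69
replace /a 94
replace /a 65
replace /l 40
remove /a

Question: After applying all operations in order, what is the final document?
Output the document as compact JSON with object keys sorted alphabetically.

Answer: {"l":40}

Derivation:
After op 1 (replace /a 93): {"a":93,"l":9}
After op 2 (add /a 69): {"a":69,"l":9}
After op 3 (replace /a 94): {"a":94,"l":9}
After op 4 (replace /a 65): {"a":65,"l":9}
After op 5 (replace /l 40): {"a":65,"l":40}
After op 6 (remove /a): {"l":40}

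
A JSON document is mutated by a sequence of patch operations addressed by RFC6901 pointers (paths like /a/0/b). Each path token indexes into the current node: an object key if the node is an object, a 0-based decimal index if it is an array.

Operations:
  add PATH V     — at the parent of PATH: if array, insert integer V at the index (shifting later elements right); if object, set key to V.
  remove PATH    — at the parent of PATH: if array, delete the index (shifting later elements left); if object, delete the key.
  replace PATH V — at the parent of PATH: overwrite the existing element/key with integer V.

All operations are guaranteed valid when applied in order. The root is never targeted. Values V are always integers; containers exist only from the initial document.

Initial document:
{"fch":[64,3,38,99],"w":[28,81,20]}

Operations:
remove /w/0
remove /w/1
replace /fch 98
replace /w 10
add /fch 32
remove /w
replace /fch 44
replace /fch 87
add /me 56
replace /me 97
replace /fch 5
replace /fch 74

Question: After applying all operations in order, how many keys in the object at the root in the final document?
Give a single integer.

After op 1 (remove /w/0): {"fch":[64,3,38,99],"w":[81,20]}
After op 2 (remove /w/1): {"fch":[64,3,38,99],"w":[81]}
After op 3 (replace /fch 98): {"fch":98,"w":[81]}
After op 4 (replace /w 10): {"fch":98,"w":10}
After op 5 (add /fch 32): {"fch":32,"w":10}
After op 6 (remove /w): {"fch":32}
After op 7 (replace /fch 44): {"fch":44}
After op 8 (replace /fch 87): {"fch":87}
After op 9 (add /me 56): {"fch":87,"me":56}
After op 10 (replace /me 97): {"fch":87,"me":97}
After op 11 (replace /fch 5): {"fch":5,"me":97}
After op 12 (replace /fch 74): {"fch":74,"me":97}
Size at the root: 2

Answer: 2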